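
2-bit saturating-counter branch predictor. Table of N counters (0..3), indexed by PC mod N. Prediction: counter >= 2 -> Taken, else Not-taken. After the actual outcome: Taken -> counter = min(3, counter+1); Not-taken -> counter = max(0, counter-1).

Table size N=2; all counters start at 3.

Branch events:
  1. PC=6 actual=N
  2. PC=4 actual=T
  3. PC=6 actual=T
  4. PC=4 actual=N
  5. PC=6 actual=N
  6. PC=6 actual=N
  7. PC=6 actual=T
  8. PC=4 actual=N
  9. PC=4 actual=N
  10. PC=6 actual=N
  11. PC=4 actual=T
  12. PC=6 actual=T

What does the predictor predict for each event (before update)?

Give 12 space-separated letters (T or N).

Answer: T T T T T N N N N N N N

Derivation:
Ev 1: PC=6 idx=0 pred=T actual=N -> ctr[0]=2
Ev 2: PC=4 idx=0 pred=T actual=T -> ctr[0]=3
Ev 3: PC=6 idx=0 pred=T actual=T -> ctr[0]=3
Ev 4: PC=4 idx=0 pred=T actual=N -> ctr[0]=2
Ev 5: PC=6 idx=0 pred=T actual=N -> ctr[0]=1
Ev 6: PC=6 idx=0 pred=N actual=N -> ctr[0]=0
Ev 7: PC=6 idx=0 pred=N actual=T -> ctr[0]=1
Ev 8: PC=4 idx=0 pred=N actual=N -> ctr[0]=0
Ev 9: PC=4 idx=0 pred=N actual=N -> ctr[0]=0
Ev 10: PC=6 idx=0 pred=N actual=N -> ctr[0]=0
Ev 11: PC=4 idx=0 pred=N actual=T -> ctr[0]=1
Ev 12: PC=6 idx=0 pred=N actual=T -> ctr[0]=2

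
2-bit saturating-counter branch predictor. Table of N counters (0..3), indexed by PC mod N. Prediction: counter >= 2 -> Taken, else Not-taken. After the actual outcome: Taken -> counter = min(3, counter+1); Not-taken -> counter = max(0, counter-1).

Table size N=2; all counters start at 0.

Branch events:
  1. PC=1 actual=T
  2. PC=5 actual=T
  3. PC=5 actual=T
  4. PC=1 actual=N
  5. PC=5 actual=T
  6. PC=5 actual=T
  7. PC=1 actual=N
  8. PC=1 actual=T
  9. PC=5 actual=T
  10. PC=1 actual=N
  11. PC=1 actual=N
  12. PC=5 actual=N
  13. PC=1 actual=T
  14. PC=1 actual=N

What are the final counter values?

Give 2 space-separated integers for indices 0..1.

Answer: 0 0

Derivation:
Ev 1: PC=1 idx=1 pred=N actual=T -> ctr[1]=1
Ev 2: PC=5 idx=1 pred=N actual=T -> ctr[1]=2
Ev 3: PC=5 idx=1 pred=T actual=T -> ctr[1]=3
Ev 4: PC=1 idx=1 pred=T actual=N -> ctr[1]=2
Ev 5: PC=5 idx=1 pred=T actual=T -> ctr[1]=3
Ev 6: PC=5 idx=1 pred=T actual=T -> ctr[1]=3
Ev 7: PC=1 idx=1 pred=T actual=N -> ctr[1]=2
Ev 8: PC=1 idx=1 pred=T actual=T -> ctr[1]=3
Ev 9: PC=5 idx=1 pred=T actual=T -> ctr[1]=3
Ev 10: PC=1 idx=1 pred=T actual=N -> ctr[1]=2
Ev 11: PC=1 idx=1 pred=T actual=N -> ctr[1]=1
Ev 12: PC=5 idx=1 pred=N actual=N -> ctr[1]=0
Ev 13: PC=1 idx=1 pred=N actual=T -> ctr[1]=1
Ev 14: PC=1 idx=1 pred=N actual=N -> ctr[1]=0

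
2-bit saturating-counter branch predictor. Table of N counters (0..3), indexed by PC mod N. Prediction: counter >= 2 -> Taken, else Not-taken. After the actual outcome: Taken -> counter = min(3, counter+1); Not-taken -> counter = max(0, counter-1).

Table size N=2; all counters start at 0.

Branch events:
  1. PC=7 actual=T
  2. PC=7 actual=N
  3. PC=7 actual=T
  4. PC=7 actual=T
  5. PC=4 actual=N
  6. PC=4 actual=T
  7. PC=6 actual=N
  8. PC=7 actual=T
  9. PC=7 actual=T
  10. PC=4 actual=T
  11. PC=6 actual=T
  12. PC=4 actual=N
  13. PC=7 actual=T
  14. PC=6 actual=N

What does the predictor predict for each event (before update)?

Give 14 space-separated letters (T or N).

Ev 1: PC=7 idx=1 pred=N actual=T -> ctr[1]=1
Ev 2: PC=7 idx=1 pred=N actual=N -> ctr[1]=0
Ev 3: PC=7 idx=1 pred=N actual=T -> ctr[1]=1
Ev 4: PC=7 idx=1 pred=N actual=T -> ctr[1]=2
Ev 5: PC=4 idx=0 pred=N actual=N -> ctr[0]=0
Ev 6: PC=4 idx=0 pred=N actual=T -> ctr[0]=1
Ev 7: PC=6 idx=0 pred=N actual=N -> ctr[0]=0
Ev 8: PC=7 idx=1 pred=T actual=T -> ctr[1]=3
Ev 9: PC=7 idx=1 pred=T actual=T -> ctr[1]=3
Ev 10: PC=4 idx=0 pred=N actual=T -> ctr[0]=1
Ev 11: PC=6 idx=0 pred=N actual=T -> ctr[0]=2
Ev 12: PC=4 idx=0 pred=T actual=N -> ctr[0]=1
Ev 13: PC=7 idx=1 pred=T actual=T -> ctr[1]=3
Ev 14: PC=6 idx=0 pred=N actual=N -> ctr[0]=0

Answer: N N N N N N N T T N N T T N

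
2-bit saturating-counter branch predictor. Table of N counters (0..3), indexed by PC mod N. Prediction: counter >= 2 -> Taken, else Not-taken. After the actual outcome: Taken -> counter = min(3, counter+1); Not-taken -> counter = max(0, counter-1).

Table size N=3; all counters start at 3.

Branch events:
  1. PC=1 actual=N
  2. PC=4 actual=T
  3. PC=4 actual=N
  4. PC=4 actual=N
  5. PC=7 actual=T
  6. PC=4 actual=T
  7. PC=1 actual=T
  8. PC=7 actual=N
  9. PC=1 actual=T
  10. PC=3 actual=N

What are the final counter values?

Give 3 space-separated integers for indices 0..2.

Ev 1: PC=1 idx=1 pred=T actual=N -> ctr[1]=2
Ev 2: PC=4 idx=1 pred=T actual=T -> ctr[1]=3
Ev 3: PC=4 idx=1 pred=T actual=N -> ctr[1]=2
Ev 4: PC=4 idx=1 pred=T actual=N -> ctr[1]=1
Ev 5: PC=7 idx=1 pred=N actual=T -> ctr[1]=2
Ev 6: PC=4 idx=1 pred=T actual=T -> ctr[1]=3
Ev 7: PC=1 idx=1 pred=T actual=T -> ctr[1]=3
Ev 8: PC=7 idx=1 pred=T actual=N -> ctr[1]=2
Ev 9: PC=1 idx=1 pred=T actual=T -> ctr[1]=3
Ev 10: PC=3 idx=0 pred=T actual=N -> ctr[0]=2

Answer: 2 3 3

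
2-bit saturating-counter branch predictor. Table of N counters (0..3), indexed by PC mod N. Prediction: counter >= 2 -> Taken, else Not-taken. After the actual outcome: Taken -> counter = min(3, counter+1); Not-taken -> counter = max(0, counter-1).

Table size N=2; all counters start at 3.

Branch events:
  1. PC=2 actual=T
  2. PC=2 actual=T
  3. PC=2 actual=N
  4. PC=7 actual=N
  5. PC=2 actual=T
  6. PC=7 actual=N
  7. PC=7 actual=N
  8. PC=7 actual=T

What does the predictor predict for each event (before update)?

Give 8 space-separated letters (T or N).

Ev 1: PC=2 idx=0 pred=T actual=T -> ctr[0]=3
Ev 2: PC=2 idx=0 pred=T actual=T -> ctr[0]=3
Ev 3: PC=2 idx=0 pred=T actual=N -> ctr[0]=2
Ev 4: PC=7 idx=1 pred=T actual=N -> ctr[1]=2
Ev 5: PC=2 idx=0 pred=T actual=T -> ctr[0]=3
Ev 6: PC=7 idx=1 pred=T actual=N -> ctr[1]=1
Ev 7: PC=7 idx=1 pred=N actual=N -> ctr[1]=0
Ev 8: PC=7 idx=1 pred=N actual=T -> ctr[1]=1

Answer: T T T T T T N N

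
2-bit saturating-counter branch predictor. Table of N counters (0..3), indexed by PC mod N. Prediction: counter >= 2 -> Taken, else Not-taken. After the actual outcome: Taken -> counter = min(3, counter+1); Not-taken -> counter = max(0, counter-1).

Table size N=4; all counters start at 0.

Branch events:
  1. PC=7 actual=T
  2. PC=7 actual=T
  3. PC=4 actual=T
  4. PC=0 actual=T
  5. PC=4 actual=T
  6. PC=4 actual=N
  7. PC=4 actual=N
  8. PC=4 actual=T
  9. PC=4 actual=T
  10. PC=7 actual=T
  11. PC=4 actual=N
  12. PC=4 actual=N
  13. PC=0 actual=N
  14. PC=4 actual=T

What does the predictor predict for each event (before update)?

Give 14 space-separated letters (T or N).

Answer: N N N N T T T N T T T T N N

Derivation:
Ev 1: PC=7 idx=3 pred=N actual=T -> ctr[3]=1
Ev 2: PC=7 idx=3 pred=N actual=T -> ctr[3]=2
Ev 3: PC=4 idx=0 pred=N actual=T -> ctr[0]=1
Ev 4: PC=0 idx=0 pred=N actual=T -> ctr[0]=2
Ev 5: PC=4 idx=0 pred=T actual=T -> ctr[0]=3
Ev 6: PC=4 idx=0 pred=T actual=N -> ctr[0]=2
Ev 7: PC=4 idx=0 pred=T actual=N -> ctr[0]=1
Ev 8: PC=4 idx=0 pred=N actual=T -> ctr[0]=2
Ev 9: PC=4 idx=0 pred=T actual=T -> ctr[0]=3
Ev 10: PC=7 idx=3 pred=T actual=T -> ctr[3]=3
Ev 11: PC=4 idx=0 pred=T actual=N -> ctr[0]=2
Ev 12: PC=4 idx=0 pred=T actual=N -> ctr[0]=1
Ev 13: PC=0 idx=0 pred=N actual=N -> ctr[0]=0
Ev 14: PC=4 idx=0 pred=N actual=T -> ctr[0]=1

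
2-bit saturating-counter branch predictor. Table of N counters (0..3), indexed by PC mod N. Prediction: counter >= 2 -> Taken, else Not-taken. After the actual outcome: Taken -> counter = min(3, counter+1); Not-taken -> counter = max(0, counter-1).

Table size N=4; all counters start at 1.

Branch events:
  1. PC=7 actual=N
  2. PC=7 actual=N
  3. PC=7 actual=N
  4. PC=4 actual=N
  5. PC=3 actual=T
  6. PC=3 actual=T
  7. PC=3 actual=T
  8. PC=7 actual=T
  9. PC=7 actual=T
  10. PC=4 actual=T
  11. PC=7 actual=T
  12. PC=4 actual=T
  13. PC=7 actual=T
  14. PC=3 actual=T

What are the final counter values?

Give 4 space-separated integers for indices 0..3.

Answer: 2 1 1 3

Derivation:
Ev 1: PC=7 idx=3 pred=N actual=N -> ctr[3]=0
Ev 2: PC=7 idx=3 pred=N actual=N -> ctr[3]=0
Ev 3: PC=7 idx=3 pred=N actual=N -> ctr[3]=0
Ev 4: PC=4 idx=0 pred=N actual=N -> ctr[0]=0
Ev 5: PC=3 idx=3 pred=N actual=T -> ctr[3]=1
Ev 6: PC=3 idx=3 pred=N actual=T -> ctr[3]=2
Ev 7: PC=3 idx=3 pred=T actual=T -> ctr[3]=3
Ev 8: PC=7 idx=3 pred=T actual=T -> ctr[3]=3
Ev 9: PC=7 idx=3 pred=T actual=T -> ctr[3]=3
Ev 10: PC=4 idx=0 pred=N actual=T -> ctr[0]=1
Ev 11: PC=7 idx=3 pred=T actual=T -> ctr[3]=3
Ev 12: PC=4 idx=0 pred=N actual=T -> ctr[0]=2
Ev 13: PC=7 idx=3 pred=T actual=T -> ctr[3]=3
Ev 14: PC=3 idx=3 pred=T actual=T -> ctr[3]=3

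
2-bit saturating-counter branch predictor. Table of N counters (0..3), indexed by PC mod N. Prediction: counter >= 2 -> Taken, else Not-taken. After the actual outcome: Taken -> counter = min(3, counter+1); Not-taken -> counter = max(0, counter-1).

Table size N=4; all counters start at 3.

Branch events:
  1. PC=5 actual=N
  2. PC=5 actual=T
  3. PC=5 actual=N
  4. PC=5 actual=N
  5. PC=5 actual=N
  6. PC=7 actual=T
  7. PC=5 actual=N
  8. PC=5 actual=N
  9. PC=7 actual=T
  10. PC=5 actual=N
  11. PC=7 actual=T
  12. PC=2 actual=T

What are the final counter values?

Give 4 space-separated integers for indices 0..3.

Ev 1: PC=5 idx=1 pred=T actual=N -> ctr[1]=2
Ev 2: PC=5 idx=1 pred=T actual=T -> ctr[1]=3
Ev 3: PC=5 idx=1 pred=T actual=N -> ctr[1]=2
Ev 4: PC=5 idx=1 pred=T actual=N -> ctr[1]=1
Ev 5: PC=5 idx=1 pred=N actual=N -> ctr[1]=0
Ev 6: PC=7 idx=3 pred=T actual=T -> ctr[3]=3
Ev 7: PC=5 idx=1 pred=N actual=N -> ctr[1]=0
Ev 8: PC=5 idx=1 pred=N actual=N -> ctr[1]=0
Ev 9: PC=7 idx=3 pred=T actual=T -> ctr[3]=3
Ev 10: PC=5 idx=1 pred=N actual=N -> ctr[1]=0
Ev 11: PC=7 idx=3 pred=T actual=T -> ctr[3]=3
Ev 12: PC=2 idx=2 pred=T actual=T -> ctr[2]=3

Answer: 3 0 3 3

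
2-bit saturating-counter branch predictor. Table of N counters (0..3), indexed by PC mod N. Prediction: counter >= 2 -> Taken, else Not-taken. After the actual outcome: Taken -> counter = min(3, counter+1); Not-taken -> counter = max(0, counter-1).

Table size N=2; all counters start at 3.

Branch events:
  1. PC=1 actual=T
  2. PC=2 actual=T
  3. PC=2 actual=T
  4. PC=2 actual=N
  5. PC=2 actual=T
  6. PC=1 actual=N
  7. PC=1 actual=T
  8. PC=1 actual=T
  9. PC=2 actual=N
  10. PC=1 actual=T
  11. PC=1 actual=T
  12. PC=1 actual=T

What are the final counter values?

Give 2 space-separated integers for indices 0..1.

Ev 1: PC=1 idx=1 pred=T actual=T -> ctr[1]=3
Ev 2: PC=2 idx=0 pred=T actual=T -> ctr[0]=3
Ev 3: PC=2 idx=0 pred=T actual=T -> ctr[0]=3
Ev 4: PC=2 idx=0 pred=T actual=N -> ctr[0]=2
Ev 5: PC=2 idx=0 pred=T actual=T -> ctr[0]=3
Ev 6: PC=1 idx=1 pred=T actual=N -> ctr[1]=2
Ev 7: PC=1 idx=1 pred=T actual=T -> ctr[1]=3
Ev 8: PC=1 idx=1 pred=T actual=T -> ctr[1]=3
Ev 9: PC=2 idx=0 pred=T actual=N -> ctr[0]=2
Ev 10: PC=1 idx=1 pred=T actual=T -> ctr[1]=3
Ev 11: PC=1 idx=1 pred=T actual=T -> ctr[1]=3
Ev 12: PC=1 idx=1 pred=T actual=T -> ctr[1]=3

Answer: 2 3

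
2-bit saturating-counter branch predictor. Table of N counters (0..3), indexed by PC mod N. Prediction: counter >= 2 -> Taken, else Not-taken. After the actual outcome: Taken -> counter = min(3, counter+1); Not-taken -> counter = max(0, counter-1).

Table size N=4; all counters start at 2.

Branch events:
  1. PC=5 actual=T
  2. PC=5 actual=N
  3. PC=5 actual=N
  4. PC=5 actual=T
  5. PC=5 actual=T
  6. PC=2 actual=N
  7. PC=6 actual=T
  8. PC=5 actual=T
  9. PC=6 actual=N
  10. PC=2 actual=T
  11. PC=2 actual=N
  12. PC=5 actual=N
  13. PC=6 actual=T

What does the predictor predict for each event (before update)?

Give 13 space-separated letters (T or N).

Answer: T T T N T T N T T N T T N

Derivation:
Ev 1: PC=5 idx=1 pred=T actual=T -> ctr[1]=3
Ev 2: PC=5 idx=1 pred=T actual=N -> ctr[1]=2
Ev 3: PC=5 idx=1 pred=T actual=N -> ctr[1]=1
Ev 4: PC=5 idx=1 pred=N actual=T -> ctr[1]=2
Ev 5: PC=5 idx=1 pred=T actual=T -> ctr[1]=3
Ev 6: PC=2 idx=2 pred=T actual=N -> ctr[2]=1
Ev 7: PC=6 idx=2 pred=N actual=T -> ctr[2]=2
Ev 8: PC=5 idx=1 pred=T actual=T -> ctr[1]=3
Ev 9: PC=6 idx=2 pred=T actual=N -> ctr[2]=1
Ev 10: PC=2 idx=2 pred=N actual=T -> ctr[2]=2
Ev 11: PC=2 idx=2 pred=T actual=N -> ctr[2]=1
Ev 12: PC=5 idx=1 pred=T actual=N -> ctr[1]=2
Ev 13: PC=6 idx=2 pred=N actual=T -> ctr[2]=2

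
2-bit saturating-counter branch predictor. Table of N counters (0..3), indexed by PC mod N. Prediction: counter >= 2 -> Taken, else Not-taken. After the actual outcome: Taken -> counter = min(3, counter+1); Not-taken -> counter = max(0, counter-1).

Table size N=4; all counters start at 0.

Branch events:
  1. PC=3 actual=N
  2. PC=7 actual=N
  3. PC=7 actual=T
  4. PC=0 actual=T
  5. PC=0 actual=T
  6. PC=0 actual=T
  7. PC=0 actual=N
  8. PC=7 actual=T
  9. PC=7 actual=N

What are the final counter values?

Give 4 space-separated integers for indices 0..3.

Answer: 2 0 0 1

Derivation:
Ev 1: PC=3 idx=3 pred=N actual=N -> ctr[3]=0
Ev 2: PC=7 idx=3 pred=N actual=N -> ctr[3]=0
Ev 3: PC=7 idx=3 pred=N actual=T -> ctr[3]=1
Ev 4: PC=0 idx=0 pred=N actual=T -> ctr[0]=1
Ev 5: PC=0 idx=0 pred=N actual=T -> ctr[0]=2
Ev 6: PC=0 idx=0 pred=T actual=T -> ctr[0]=3
Ev 7: PC=0 idx=0 pred=T actual=N -> ctr[0]=2
Ev 8: PC=7 idx=3 pred=N actual=T -> ctr[3]=2
Ev 9: PC=7 idx=3 pred=T actual=N -> ctr[3]=1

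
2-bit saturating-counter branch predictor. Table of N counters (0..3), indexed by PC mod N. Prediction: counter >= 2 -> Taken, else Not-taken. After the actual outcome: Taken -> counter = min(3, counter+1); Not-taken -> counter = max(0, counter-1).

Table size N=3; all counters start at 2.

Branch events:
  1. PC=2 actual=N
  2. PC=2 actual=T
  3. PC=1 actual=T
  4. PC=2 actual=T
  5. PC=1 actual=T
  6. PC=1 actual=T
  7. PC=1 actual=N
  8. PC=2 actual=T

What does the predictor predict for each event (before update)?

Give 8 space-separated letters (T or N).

Answer: T N T T T T T T

Derivation:
Ev 1: PC=2 idx=2 pred=T actual=N -> ctr[2]=1
Ev 2: PC=2 idx=2 pred=N actual=T -> ctr[2]=2
Ev 3: PC=1 idx=1 pred=T actual=T -> ctr[1]=3
Ev 4: PC=2 idx=2 pred=T actual=T -> ctr[2]=3
Ev 5: PC=1 idx=1 pred=T actual=T -> ctr[1]=3
Ev 6: PC=1 idx=1 pred=T actual=T -> ctr[1]=3
Ev 7: PC=1 idx=1 pred=T actual=N -> ctr[1]=2
Ev 8: PC=2 idx=2 pred=T actual=T -> ctr[2]=3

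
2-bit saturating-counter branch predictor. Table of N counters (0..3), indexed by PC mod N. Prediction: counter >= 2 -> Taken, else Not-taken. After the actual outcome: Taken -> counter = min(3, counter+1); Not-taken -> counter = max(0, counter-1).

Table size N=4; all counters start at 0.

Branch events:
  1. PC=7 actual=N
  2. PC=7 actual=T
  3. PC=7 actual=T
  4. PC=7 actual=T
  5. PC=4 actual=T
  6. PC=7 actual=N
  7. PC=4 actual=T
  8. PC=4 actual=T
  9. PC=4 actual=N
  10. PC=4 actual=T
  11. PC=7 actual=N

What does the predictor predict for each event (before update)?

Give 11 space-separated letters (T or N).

Ev 1: PC=7 idx=3 pred=N actual=N -> ctr[3]=0
Ev 2: PC=7 idx=3 pred=N actual=T -> ctr[3]=1
Ev 3: PC=7 idx=3 pred=N actual=T -> ctr[3]=2
Ev 4: PC=7 idx=3 pred=T actual=T -> ctr[3]=3
Ev 5: PC=4 idx=0 pred=N actual=T -> ctr[0]=1
Ev 6: PC=7 idx=3 pred=T actual=N -> ctr[3]=2
Ev 7: PC=4 idx=0 pred=N actual=T -> ctr[0]=2
Ev 8: PC=4 idx=0 pred=T actual=T -> ctr[0]=3
Ev 9: PC=4 idx=0 pred=T actual=N -> ctr[0]=2
Ev 10: PC=4 idx=0 pred=T actual=T -> ctr[0]=3
Ev 11: PC=7 idx=3 pred=T actual=N -> ctr[3]=1

Answer: N N N T N T N T T T T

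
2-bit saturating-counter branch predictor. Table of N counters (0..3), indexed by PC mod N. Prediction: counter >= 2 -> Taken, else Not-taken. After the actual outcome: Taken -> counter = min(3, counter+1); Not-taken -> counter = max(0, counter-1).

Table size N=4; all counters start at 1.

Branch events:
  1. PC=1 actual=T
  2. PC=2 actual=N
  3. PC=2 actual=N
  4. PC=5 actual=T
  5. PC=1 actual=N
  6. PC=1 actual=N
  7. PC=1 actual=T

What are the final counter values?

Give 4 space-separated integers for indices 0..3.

Answer: 1 2 0 1

Derivation:
Ev 1: PC=1 idx=1 pred=N actual=T -> ctr[1]=2
Ev 2: PC=2 idx=2 pred=N actual=N -> ctr[2]=0
Ev 3: PC=2 idx=2 pred=N actual=N -> ctr[2]=0
Ev 4: PC=5 idx=1 pred=T actual=T -> ctr[1]=3
Ev 5: PC=1 idx=1 pred=T actual=N -> ctr[1]=2
Ev 6: PC=1 idx=1 pred=T actual=N -> ctr[1]=1
Ev 7: PC=1 idx=1 pred=N actual=T -> ctr[1]=2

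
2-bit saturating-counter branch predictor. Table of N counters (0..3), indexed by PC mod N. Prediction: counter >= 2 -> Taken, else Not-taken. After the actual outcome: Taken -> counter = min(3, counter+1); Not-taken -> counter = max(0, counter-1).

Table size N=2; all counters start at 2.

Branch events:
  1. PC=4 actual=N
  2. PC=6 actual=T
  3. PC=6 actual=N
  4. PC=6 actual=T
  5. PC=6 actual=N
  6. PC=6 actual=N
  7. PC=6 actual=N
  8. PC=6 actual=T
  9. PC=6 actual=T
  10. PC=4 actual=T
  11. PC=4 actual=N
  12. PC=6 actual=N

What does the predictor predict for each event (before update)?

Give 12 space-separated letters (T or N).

Ev 1: PC=4 idx=0 pred=T actual=N -> ctr[0]=1
Ev 2: PC=6 idx=0 pred=N actual=T -> ctr[0]=2
Ev 3: PC=6 idx=0 pred=T actual=N -> ctr[0]=1
Ev 4: PC=6 idx=0 pred=N actual=T -> ctr[0]=2
Ev 5: PC=6 idx=0 pred=T actual=N -> ctr[0]=1
Ev 6: PC=6 idx=0 pred=N actual=N -> ctr[0]=0
Ev 7: PC=6 idx=0 pred=N actual=N -> ctr[0]=0
Ev 8: PC=6 idx=0 pred=N actual=T -> ctr[0]=1
Ev 9: PC=6 idx=0 pred=N actual=T -> ctr[0]=2
Ev 10: PC=4 idx=0 pred=T actual=T -> ctr[0]=3
Ev 11: PC=4 idx=0 pred=T actual=N -> ctr[0]=2
Ev 12: PC=6 idx=0 pred=T actual=N -> ctr[0]=1

Answer: T N T N T N N N N T T T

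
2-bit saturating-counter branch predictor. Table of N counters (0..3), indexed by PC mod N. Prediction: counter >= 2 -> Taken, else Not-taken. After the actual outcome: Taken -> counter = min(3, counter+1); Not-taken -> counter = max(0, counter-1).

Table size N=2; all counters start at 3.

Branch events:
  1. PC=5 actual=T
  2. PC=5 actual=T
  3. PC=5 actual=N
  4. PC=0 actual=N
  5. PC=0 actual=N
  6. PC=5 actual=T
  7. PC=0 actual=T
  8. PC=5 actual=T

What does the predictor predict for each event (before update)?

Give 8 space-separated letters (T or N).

Answer: T T T T T T N T

Derivation:
Ev 1: PC=5 idx=1 pred=T actual=T -> ctr[1]=3
Ev 2: PC=5 idx=1 pred=T actual=T -> ctr[1]=3
Ev 3: PC=5 idx=1 pred=T actual=N -> ctr[1]=2
Ev 4: PC=0 idx=0 pred=T actual=N -> ctr[0]=2
Ev 5: PC=0 idx=0 pred=T actual=N -> ctr[0]=1
Ev 6: PC=5 idx=1 pred=T actual=T -> ctr[1]=3
Ev 7: PC=0 idx=0 pred=N actual=T -> ctr[0]=2
Ev 8: PC=5 idx=1 pred=T actual=T -> ctr[1]=3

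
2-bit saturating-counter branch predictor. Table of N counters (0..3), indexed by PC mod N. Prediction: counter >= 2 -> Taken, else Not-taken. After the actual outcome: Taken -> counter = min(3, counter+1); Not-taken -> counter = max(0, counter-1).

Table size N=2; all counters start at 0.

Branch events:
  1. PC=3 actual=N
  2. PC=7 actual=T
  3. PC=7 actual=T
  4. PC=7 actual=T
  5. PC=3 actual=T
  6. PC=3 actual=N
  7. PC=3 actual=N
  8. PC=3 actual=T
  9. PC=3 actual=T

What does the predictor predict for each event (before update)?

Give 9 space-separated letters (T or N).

Ev 1: PC=3 idx=1 pred=N actual=N -> ctr[1]=0
Ev 2: PC=7 idx=1 pred=N actual=T -> ctr[1]=1
Ev 3: PC=7 idx=1 pred=N actual=T -> ctr[1]=2
Ev 4: PC=7 idx=1 pred=T actual=T -> ctr[1]=3
Ev 5: PC=3 idx=1 pred=T actual=T -> ctr[1]=3
Ev 6: PC=3 idx=1 pred=T actual=N -> ctr[1]=2
Ev 7: PC=3 idx=1 pred=T actual=N -> ctr[1]=1
Ev 8: PC=3 idx=1 pred=N actual=T -> ctr[1]=2
Ev 9: PC=3 idx=1 pred=T actual=T -> ctr[1]=3

Answer: N N N T T T T N T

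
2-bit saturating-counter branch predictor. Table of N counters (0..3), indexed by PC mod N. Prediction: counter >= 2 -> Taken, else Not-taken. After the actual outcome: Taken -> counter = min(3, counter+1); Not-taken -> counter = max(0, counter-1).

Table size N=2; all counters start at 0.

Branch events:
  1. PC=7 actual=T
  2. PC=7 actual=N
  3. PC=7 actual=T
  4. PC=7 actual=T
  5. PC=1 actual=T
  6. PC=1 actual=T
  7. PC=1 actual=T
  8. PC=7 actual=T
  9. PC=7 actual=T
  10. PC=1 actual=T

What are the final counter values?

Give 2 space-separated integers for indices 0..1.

Ev 1: PC=7 idx=1 pred=N actual=T -> ctr[1]=1
Ev 2: PC=7 idx=1 pred=N actual=N -> ctr[1]=0
Ev 3: PC=7 idx=1 pred=N actual=T -> ctr[1]=1
Ev 4: PC=7 idx=1 pred=N actual=T -> ctr[1]=2
Ev 5: PC=1 idx=1 pred=T actual=T -> ctr[1]=3
Ev 6: PC=1 idx=1 pred=T actual=T -> ctr[1]=3
Ev 7: PC=1 idx=1 pred=T actual=T -> ctr[1]=3
Ev 8: PC=7 idx=1 pred=T actual=T -> ctr[1]=3
Ev 9: PC=7 idx=1 pred=T actual=T -> ctr[1]=3
Ev 10: PC=1 idx=1 pred=T actual=T -> ctr[1]=3

Answer: 0 3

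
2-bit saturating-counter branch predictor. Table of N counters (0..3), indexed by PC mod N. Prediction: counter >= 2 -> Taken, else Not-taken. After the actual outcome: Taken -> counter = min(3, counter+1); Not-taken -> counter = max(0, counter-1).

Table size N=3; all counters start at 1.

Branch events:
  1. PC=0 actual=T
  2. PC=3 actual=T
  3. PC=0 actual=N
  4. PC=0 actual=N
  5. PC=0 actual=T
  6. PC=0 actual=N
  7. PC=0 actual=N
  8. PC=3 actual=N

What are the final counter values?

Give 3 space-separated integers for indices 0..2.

Ev 1: PC=0 idx=0 pred=N actual=T -> ctr[0]=2
Ev 2: PC=3 idx=0 pred=T actual=T -> ctr[0]=3
Ev 3: PC=0 idx=0 pred=T actual=N -> ctr[0]=2
Ev 4: PC=0 idx=0 pred=T actual=N -> ctr[0]=1
Ev 5: PC=0 idx=0 pred=N actual=T -> ctr[0]=2
Ev 6: PC=0 idx=0 pred=T actual=N -> ctr[0]=1
Ev 7: PC=0 idx=0 pred=N actual=N -> ctr[0]=0
Ev 8: PC=3 idx=0 pred=N actual=N -> ctr[0]=0

Answer: 0 1 1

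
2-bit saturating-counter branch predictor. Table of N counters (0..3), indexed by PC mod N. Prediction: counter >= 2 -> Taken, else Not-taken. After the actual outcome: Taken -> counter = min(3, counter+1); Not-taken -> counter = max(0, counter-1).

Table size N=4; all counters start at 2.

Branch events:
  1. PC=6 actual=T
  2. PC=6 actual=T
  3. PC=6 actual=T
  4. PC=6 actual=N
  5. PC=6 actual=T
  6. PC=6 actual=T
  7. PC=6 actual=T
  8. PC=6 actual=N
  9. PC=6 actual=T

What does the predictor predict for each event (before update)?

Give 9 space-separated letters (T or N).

Answer: T T T T T T T T T

Derivation:
Ev 1: PC=6 idx=2 pred=T actual=T -> ctr[2]=3
Ev 2: PC=6 idx=2 pred=T actual=T -> ctr[2]=3
Ev 3: PC=6 idx=2 pred=T actual=T -> ctr[2]=3
Ev 4: PC=6 idx=2 pred=T actual=N -> ctr[2]=2
Ev 5: PC=6 idx=2 pred=T actual=T -> ctr[2]=3
Ev 6: PC=6 idx=2 pred=T actual=T -> ctr[2]=3
Ev 7: PC=6 idx=2 pred=T actual=T -> ctr[2]=3
Ev 8: PC=6 idx=2 pred=T actual=N -> ctr[2]=2
Ev 9: PC=6 idx=2 pred=T actual=T -> ctr[2]=3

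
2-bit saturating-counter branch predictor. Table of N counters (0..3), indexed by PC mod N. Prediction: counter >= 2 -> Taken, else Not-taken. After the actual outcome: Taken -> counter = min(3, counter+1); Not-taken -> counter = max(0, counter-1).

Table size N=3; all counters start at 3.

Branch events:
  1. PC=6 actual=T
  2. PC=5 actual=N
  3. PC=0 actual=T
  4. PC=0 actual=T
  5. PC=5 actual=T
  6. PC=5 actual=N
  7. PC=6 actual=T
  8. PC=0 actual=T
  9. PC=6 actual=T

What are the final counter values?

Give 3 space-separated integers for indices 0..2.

Ev 1: PC=6 idx=0 pred=T actual=T -> ctr[0]=3
Ev 2: PC=5 idx=2 pred=T actual=N -> ctr[2]=2
Ev 3: PC=0 idx=0 pred=T actual=T -> ctr[0]=3
Ev 4: PC=0 idx=0 pred=T actual=T -> ctr[0]=3
Ev 5: PC=5 idx=2 pred=T actual=T -> ctr[2]=3
Ev 6: PC=5 idx=2 pred=T actual=N -> ctr[2]=2
Ev 7: PC=6 idx=0 pred=T actual=T -> ctr[0]=3
Ev 8: PC=0 idx=0 pred=T actual=T -> ctr[0]=3
Ev 9: PC=6 idx=0 pred=T actual=T -> ctr[0]=3

Answer: 3 3 2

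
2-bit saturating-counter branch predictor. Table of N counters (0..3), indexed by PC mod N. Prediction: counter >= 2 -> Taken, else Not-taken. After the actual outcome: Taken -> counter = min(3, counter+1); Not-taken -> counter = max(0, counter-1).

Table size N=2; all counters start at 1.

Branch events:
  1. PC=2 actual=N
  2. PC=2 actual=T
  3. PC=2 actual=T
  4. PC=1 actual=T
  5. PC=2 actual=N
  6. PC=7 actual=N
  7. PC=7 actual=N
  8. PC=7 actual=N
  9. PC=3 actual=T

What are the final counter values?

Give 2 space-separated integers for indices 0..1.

Answer: 1 1

Derivation:
Ev 1: PC=2 idx=0 pred=N actual=N -> ctr[0]=0
Ev 2: PC=2 idx=0 pred=N actual=T -> ctr[0]=1
Ev 3: PC=2 idx=0 pred=N actual=T -> ctr[0]=2
Ev 4: PC=1 idx=1 pred=N actual=T -> ctr[1]=2
Ev 5: PC=2 idx=0 pred=T actual=N -> ctr[0]=1
Ev 6: PC=7 idx=1 pred=T actual=N -> ctr[1]=1
Ev 7: PC=7 idx=1 pred=N actual=N -> ctr[1]=0
Ev 8: PC=7 idx=1 pred=N actual=N -> ctr[1]=0
Ev 9: PC=3 idx=1 pred=N actual=T -> ctr[1]=1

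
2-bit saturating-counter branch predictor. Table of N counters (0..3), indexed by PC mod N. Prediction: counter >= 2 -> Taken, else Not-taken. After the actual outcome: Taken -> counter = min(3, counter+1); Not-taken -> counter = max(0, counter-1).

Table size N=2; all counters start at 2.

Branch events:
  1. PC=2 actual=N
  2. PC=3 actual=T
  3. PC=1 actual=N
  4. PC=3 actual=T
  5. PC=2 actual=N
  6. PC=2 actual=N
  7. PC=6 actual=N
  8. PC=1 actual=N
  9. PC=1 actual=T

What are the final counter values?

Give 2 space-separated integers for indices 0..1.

Ev 1: PC=2 idx=0 pred=T actual=N -> ctr[0]=1
Ev 2: PC=3 idx=1 pred=T actual=T -> ctr[1]=3
Ev 3: PC=1 idx=1 pred=T actual=N -> ctr[1]=2
Ev 4: PC=3 idx=1 pred=T actual=T -> ctr[1]=3
Ev 5: PC=2 idx=0 pred=N actual=N -> ctr[0]=0
Ev 6: PC=2 idx=0 pred=N actual=N -> ctr[0]=0
Ev 7: PC=6 idx=0 pred=N actual=N -> ctr[0]=0
Ev 8: PC=1 idx=1 pred=T actual=N -> ctr[1]=2
Ev 9: PC=1 idx=1 pred=T actual=T -> ctr[1]=3

Answer: 0 3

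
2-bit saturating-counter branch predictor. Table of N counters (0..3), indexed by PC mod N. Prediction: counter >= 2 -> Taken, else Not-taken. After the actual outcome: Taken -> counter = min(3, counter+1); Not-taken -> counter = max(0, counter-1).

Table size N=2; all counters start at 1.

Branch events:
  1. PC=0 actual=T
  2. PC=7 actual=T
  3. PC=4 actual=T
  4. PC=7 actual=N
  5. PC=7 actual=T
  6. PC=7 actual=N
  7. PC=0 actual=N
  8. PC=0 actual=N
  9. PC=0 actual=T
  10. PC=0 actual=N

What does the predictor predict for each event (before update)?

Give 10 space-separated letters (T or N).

Answer: N N T T N T T T N T

Derivation:
Ev 1: PC=0 idx=0 pred=N actual=T -> ctr[0]=2
Ev 2: PC=7 idx=1 pred=N actual=T -> ctr[1]=2
Ev 3: PC=4 idx=0 pred=T actual=T -> ctr[0]=3
Ev 4: PC=7 idx=1 pred=T actual=N -> ctr[1]=1
Ev 5: PC=7 idx=1 pred=N actual=T -> ctr[1]=2
Ev 6: PC=7 idx=1 pred=T actual=N -> ctr[1]=1
Ev 7: PC=0 idx=0 pred=T actual=N -> ctr[0]=2
Ev 8: PC=0 idx=0 pred=T actual=N -> ctr[0]=1
Ev 9: PC=0 idx=0 pred=N actual=T -> ctr[0]=2
Ev 10: PC=0 idx=0 pred=T actual=N -> ctr[0]=1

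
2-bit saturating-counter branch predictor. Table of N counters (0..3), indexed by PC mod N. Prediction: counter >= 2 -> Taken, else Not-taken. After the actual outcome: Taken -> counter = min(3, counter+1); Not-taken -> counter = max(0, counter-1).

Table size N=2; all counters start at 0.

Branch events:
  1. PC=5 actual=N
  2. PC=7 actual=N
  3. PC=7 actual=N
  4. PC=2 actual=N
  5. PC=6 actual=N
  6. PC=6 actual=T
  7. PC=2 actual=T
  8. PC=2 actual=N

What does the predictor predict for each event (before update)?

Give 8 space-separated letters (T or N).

Ev 1: PC=5 idx=1 pred=N actual=N -> ctr[1]=0
Ev 2: PC=7 idx=1 pred=N actual=N -> ctr[1]=0
Ev 3: PC=7 idx=1 pred=N actual=N -> ctr[1]=0
Ev 4: PC=2 idx=0 pred=N actual=N -> ctr[0]=0
Ev 5: PC=6 idx=0 pred=N actual=N -> ctr[0]=0
Ev 6: PC=6 idx=0 pred=N actual=T -> ctr[0]=1
Ev 7: PC=2 idx=0 pred=N actual=T -> ctr[0]=2
Ev 8: PC=2 idx=0 pred=T actual=N -> ctr[0]=1

Answer: N N N N N N N T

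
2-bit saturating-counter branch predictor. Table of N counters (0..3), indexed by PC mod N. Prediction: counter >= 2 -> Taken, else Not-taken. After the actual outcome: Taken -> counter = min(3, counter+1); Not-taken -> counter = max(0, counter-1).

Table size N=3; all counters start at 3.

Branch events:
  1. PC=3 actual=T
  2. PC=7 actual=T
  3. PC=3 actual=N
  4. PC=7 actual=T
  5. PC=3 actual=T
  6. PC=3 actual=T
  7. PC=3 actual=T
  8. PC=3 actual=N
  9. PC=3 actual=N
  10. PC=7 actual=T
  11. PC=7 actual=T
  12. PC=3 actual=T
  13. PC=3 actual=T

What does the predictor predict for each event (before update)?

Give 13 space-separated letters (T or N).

Ev 1: PC=3 idx=0 pred=T actual=T -> ctr[0]=3
Ev 2: PC=7 idx=1 pred=T actual=T -> ctr[1]=3
Ev 3: PC=3 idx=0 pred=T actual=N -> ctr[0]=2
Ev 4: PC=7 idx=1 pred=T actual=T -> ctr[1]=3
Ev 5: PC=3 idx=0 pred=T actual=T -> ctr[0]=3
Ev 6: PC=3 idx=0 pred=T actual=T -> ctr[0]=3
Ev 7: PC=3 idx=0 pred=T actual=T -> ctr[0]=3
Ev 8: PC=3 idx=0 pred=T actual=N -> ctr[0]=2
Ev 9: PC=3 idx=0 pred=T actual=N -> ctr[0]=1
Ev 10: PC=7 idx=1 pred=T actual=T -> ctr[1]=3
Ev 11: PC=7 idx=1 pred=T actual=T -> ctr[1]=3
Ev 12: PC=3 idx=0 pred=N actual=T -> ctr[0]=2
Ev 13: PC=3 idx=0 pred=T actual=T -> ctr[0]=3

Answer: T T T T T T T T T T T N T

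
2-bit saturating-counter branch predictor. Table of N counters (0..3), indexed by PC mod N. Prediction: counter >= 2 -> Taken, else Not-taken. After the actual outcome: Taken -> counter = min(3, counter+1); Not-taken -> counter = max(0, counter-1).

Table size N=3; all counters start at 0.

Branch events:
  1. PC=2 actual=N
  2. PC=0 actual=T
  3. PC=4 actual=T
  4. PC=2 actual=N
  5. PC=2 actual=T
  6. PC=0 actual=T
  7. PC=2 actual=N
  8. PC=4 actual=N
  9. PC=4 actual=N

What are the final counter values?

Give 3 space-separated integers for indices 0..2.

Answer: 2 0 0

Derivation:
Ev 1: PC=2 idx=2 pred=N actual=N -> ctr[2]=0
Ev 2: PC=0 idx=0 pred=N actual=T -> ctr[0]=1
Ev 3: PC=4 idx=1 pred=N actual=T -> ctr[1]=1
Ev 4: PC=2 idx=2 pred=N actual=N -> ctr[2]=0
Ev 5: PC=2 idx=2 pred=N actual=T -> ctr[2]=1
Ev 6: PC=0 idx=0 pred=N actual=T -> ctr[0]=2
Ev 7: PC=2 idx=2 pred=N actual=N -> ctr[2]=0
Ev 8: PC=4 idx=1 pred=N actual=N -> ctr[1]=0
Ev 9: PC=4 idx=1 pred=N actual=N -> ctr[1]=0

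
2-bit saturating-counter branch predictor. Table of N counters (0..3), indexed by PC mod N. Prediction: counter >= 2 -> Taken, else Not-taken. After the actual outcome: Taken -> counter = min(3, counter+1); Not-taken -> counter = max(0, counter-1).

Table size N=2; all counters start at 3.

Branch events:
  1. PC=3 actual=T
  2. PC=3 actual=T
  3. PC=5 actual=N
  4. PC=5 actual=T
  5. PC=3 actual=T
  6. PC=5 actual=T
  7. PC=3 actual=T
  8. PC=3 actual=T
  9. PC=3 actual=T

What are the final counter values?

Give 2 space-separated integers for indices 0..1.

Answer: 3 3

Derivation:
Ev 1: PC=3 idx=1 pred=T actual=T -> ctr[1]=3
Ev 2: PC=3 idx=1 pred=T actual=T -> ctr[1]=3
Ev 3: PC=5 idx=1 pred=T actual=N -> ctr[1]=2
Ev 4: PC=5 idx=1 pred=T actual=T -> ctr[1]=3
Ev 5: PC=3 idx=1 pred=T actual=T -> ctr[1]=3
Ev 6: PC=5 idx=1 pred=T actual=T -> ctr[1]=3
Ev 7: PC=3 idx=1 pred=T actual=T -> ctr[1]=3
Ev 8: PC=3 idx=1 pred=T actual=T -> ctr[1]=3
Ev 9: PC=3 idx=1 pred=T actual=T -> ctr[1]=3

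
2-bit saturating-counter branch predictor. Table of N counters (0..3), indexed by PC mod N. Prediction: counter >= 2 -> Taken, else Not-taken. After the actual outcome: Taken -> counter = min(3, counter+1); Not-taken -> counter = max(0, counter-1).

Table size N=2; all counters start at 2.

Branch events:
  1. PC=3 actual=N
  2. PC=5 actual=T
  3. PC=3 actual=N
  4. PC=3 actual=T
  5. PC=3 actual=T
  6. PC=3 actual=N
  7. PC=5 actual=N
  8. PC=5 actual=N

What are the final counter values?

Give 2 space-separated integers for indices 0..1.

Ev 1: PC=3 idx=1 pred=T actual=N -> ctr[1]=1
Ev 2: PC=5 idx=1 pred=N actual=T -> ctr[1]=2
Ev 3: PC=3 idx=1 pred=T actual=N -> ctr[1]=1
Ev 4: PC=3 idx=1 pred=N actual=T -> ctr[1]=2
Ev 5: PC=3 idx=1 pred=T actual=T -> ctr[1]=3
Ev 6: PC=3 idx=1 pred=T actual=N -> ctr[1]=2
Ev 7: PC=5 idx=1 pred=T actual=N -> ctr[1]=1
Ev 8: PC=5 idx=1 pred=N actual=N -> ctr[1]=0

Answer: 2 0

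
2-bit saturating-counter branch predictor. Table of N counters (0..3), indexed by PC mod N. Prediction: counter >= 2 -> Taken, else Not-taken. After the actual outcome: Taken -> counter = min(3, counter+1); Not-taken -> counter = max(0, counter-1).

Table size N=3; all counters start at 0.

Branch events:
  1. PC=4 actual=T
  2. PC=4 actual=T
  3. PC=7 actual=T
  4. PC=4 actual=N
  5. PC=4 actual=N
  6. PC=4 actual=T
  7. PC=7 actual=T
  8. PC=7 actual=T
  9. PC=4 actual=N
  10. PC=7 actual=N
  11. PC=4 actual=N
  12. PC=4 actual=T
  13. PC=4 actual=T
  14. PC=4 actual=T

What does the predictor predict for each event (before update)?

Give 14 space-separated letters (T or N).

Ev 1: PC=4 idx=1 pred=N actual=T -> ctr[1]=1
Ev 2: PC=4 idx=1 pred=N actual=T -> ctr[1]=2
Ev 3: PC=7 idx=1 pred=T actual=T -> ctr[1]=3
Ev 4: PC=4 idx=1 pred=T actual=N -> ctr[1]=2
Ev 5: PC=4 idx=1 pred=T actual=N -> ctr[1]=1
Ev 6: PC=4 idx=1 pred=N actual=T -> ctr[1]=2
Ev 7: PC=7 idx=1 pred=T actual=T -> ctr[1]=3
Ev 8: PC=7 idx=1 pred=T actual=T -> ctr[1]=3
Ev 9: PC=4 idx=1 pred=T actual=N -> ctr[1]=2
Ev 10: PC=7 idx=1 pred=T actual=N -> ctr[1]=1
Ev 11: PC=4 idx=1 pred=N actual=N -> ctr[1]=0
Ev 12: PC=4 idx=1 pred=N actual=T -> ctr[1]=1
Ev 13: PC=4 idx=1 pred=N actual=T -> ctr[1]=2
Ev 14: PC=4 idx=1 pred=T actual=T -> ctr[1]=3

Answer: N N T T T N T T T T N N N T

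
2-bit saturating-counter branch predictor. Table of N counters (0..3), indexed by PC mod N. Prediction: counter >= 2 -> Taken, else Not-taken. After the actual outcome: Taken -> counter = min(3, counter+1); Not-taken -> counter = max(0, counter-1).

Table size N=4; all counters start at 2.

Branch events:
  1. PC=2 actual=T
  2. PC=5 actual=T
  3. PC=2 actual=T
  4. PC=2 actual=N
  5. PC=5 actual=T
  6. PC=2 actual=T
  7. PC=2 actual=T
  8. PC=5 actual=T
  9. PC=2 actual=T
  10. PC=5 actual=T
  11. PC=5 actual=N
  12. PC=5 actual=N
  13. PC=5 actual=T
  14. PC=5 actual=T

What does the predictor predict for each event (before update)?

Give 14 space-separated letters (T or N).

Answer: T T T T T T T T T T T T N T

Derivation:
Ev 1: PC=2 idx=2 pred=T actual=T -> ctr[2]=3
Ev 2: PC=5 idx=1 pred=T actual=T -> ctr[1]=3
Ev 3: PC=2 idx=2 pred=T actual=T -> ctr[2]=3
Ev 4: PC=2 idx=2 pred=T actual=N -> ctr[2]=2
Ev 5: PC=5 idx=1 pred=T actual=T -> ctr[1]=3
Ev 6: PC=2 idx=2 pred=T actual=T -> ctr[2]=3
Ev 7: PC=2 idx=2 pred=T actual=T -> ctr[2]=3
Ev 8: PC=5 idx=1 pred=T actual=T -> ctr[1]=3
Ev 9: PC=2 idx=2 pred=T actual=T -> ctr[2]=3
Ev 10: PC=5 idx=1 pred=T actual=T -> ctr[1]=3
Ev 11: PC=5 idx=1 pred=T actual=N -> ctr[1]=2
Ev 12: PC=5 idx=1 pred=T actual=N -> ctr[1]=1
Ev 13: PC=5 idx=1 pred=N actual=T -> ctr[1]=2
Ev 14: PC=5 idx=1 pred=T actual=T -> ctr[1]=3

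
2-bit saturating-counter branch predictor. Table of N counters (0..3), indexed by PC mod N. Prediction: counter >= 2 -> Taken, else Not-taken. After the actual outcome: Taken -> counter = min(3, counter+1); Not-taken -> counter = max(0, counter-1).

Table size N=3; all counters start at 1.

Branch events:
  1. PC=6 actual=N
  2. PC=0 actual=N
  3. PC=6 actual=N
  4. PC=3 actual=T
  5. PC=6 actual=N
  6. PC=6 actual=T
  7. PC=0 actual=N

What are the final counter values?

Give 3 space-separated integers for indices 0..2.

Answer: 0 1 1

Derivation:
Ev 1: PC=6 idx=0 pred=N actual=N -> ctr[0]=0
Ev 2: PC=0 idx=0 pred=N actual=N -> ctr[0]=0
Ev 3: PC=6 idx=0 pred=N actual=N -> ctr[0]=0
Ev 4: PC=3 idx=0 pred=N actual=T -> ctr[0]=1
Ev 5: PC=6 idx=0 pred=N actual=N -> ctr[0]=0
Ev 6: PC=6 idx=0 pred=N actual=T -> ctr[0]=1
Ev 7: PC=0 idx=0 pred=N actual=N -> ctr[0]=0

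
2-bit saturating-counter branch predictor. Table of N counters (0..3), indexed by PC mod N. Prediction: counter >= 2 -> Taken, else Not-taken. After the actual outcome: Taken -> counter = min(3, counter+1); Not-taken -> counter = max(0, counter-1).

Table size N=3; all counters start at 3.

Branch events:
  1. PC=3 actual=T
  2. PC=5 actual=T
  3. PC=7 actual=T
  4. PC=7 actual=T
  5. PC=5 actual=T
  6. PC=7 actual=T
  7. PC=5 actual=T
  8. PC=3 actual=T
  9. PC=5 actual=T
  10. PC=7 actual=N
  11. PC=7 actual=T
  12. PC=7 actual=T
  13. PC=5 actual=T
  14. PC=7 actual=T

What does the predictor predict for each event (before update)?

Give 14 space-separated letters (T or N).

Ev 1: PC=3 idx=0 pred=T actual=T -> ctr[0]=3
Ev 2: PC=5 idx=2 pred=T actual=T -> ctr[2]=3
Ev 3: PC=7 idx=1 pred=T actual=T -> ctr[1]=3
Ev 4: PC=7 idx=1 pred=T actual=T -> ctr[1]=3
Ev 5: PC=5 idx=2 pred=T actual=T -> ctr[2]=3
Ev 6: PC=7 idx=1 pred=T actual=T -> ctr[1]=3
Ev 7: PC=5 idx=2 pred=T actual=T -> ctr[2]=3
Ev 8: PC=3 idx=0 pred=T actual=T -> ctr[0]=3
Ev 9: PC=5 idx=2 pred=T actual=T -> ctr[2]=3
Ev 10: PC=7 idx=1 pred=T actual=N -> ctr[1]=2
Ev 11: PC=7 idx=1 pred=T actual=T -> ctr[1]=3
Ev 12: PC=7 idx=1 pred=T actual=T -> ctr[1]=3
Ev 13: PC=5 idx=2 pred=T actual=T -> ctr[2]=3
Ev 14: PC=7 idx=1 pred=T actual=T -> ctr[1]=3

Answer: T T T T T T T T T T T T T T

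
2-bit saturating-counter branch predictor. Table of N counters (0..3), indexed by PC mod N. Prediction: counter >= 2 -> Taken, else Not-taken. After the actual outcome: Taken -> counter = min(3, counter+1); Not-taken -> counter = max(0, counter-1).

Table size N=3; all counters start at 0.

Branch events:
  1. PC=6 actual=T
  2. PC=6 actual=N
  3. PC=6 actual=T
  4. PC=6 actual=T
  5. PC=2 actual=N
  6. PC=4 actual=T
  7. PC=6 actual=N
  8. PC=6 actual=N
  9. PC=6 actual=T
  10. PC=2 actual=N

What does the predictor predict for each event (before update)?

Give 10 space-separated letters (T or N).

Answer: N N N N N N T N N N

Derivation:
Ev 1: PC=6 idx=0 pred=N actual=T -> ctr[0]=1
Ev 2: PC=6 idx=0 pred=N actual=N -> ctr[0]=0
Ev 3: PC=6 idx=0 pred=N actual=T -> ctr[0]=1
Ev 4: PC=6 idx=0 pred=N actual=T -> ctr[0]=2
Ev 5: PC=2 idx=2 pred=N actual=N -> ctr[2]=0
Ev 6: PC=4 idx=1 pred=N actual=T -> ctr[1]=1
Ev 7: PC=6 idx=0 pred=T actual=N -> ctr[0]=1
Ev 8: PC=6 idx=0 pred=N actual=N -> ctr[0]=0
Ev 9: PC=6 idx=0 pred=N actual=T -> ctr[0]=1
Ev 10: PC=2 idx=2 pred=N actual=N -> ctr[2]=0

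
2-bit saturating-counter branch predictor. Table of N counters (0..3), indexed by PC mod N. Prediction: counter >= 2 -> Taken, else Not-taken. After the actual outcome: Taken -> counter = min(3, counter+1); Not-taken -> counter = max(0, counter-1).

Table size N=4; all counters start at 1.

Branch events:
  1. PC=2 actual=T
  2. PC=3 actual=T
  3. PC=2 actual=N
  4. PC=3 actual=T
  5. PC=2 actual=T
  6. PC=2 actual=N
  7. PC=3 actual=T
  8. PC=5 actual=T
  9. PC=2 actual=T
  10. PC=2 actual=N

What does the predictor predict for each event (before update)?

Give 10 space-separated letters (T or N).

Answer: N N T T N T T N N T

Derivation:
Ev 1: PC=2 idx=2 pred=N actual=T -> ctr[2]=2
Ev 2: PC=3 idx=3 pred=N actual=T -> ctr[3]=2
Ev 3: PC=2 idx=2 pred=T actual=N -> ctr[2]=1
Ev 4: PC=3 idx=3 pred=T actual=T -> ctr[3]=3
Ev 5: PC=2 idx=2 pred=N actual=T -> ctr[2]=2
Ev 6: PC=2 idx=2 pred=T actual=N -> ctr[2]=1
Ev 7: PC=3 idx=3 pred=T actual=T -> ctr[3]=3
Ev 8: PC=5 idx=1 pred=N actual=T -> ctr[1]=2
Ev 9: PC=2 idx=2 pred=N actual=T -> ctr[2]=2
Ev 10: PC=2 idx=2 pred=T actual=N -> ctr[2]=1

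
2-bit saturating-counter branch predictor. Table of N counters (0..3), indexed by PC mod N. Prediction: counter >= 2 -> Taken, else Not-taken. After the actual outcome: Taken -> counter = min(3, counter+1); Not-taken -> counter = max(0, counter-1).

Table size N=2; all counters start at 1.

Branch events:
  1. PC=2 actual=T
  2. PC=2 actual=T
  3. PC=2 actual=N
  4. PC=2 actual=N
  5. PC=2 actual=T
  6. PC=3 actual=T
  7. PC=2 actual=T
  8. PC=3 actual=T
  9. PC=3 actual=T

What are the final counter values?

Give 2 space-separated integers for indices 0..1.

Ev 1: PC=2 idx=0 pred=N actual=T -> ctr[0]=2
Ev 2: PC=2 idx=0 pred=T actual=T -> ctr[0]=3
Ev 3: PC=2 idx=0 pred=T actual=N -> ctr[0]=2
Ev 4: PC=2 idx=0 pred=T actual=N -> ctr[0]=1
Ev 5: PC=2 idx=0 pred=N actual=T -> ctr[0]=2
Ev 6: PC=3 idx=1 pred=N actual=T -> ctr[1]=2
Ev 7: PC=2 idx=0 pred=T actual=T -> ctr[0]=3
Ev 8: PC=3 idx=1 pred=T actual=T -> ctr[1]=3
Ev 9: PC=3 idx=1 pred=T actual=T -> ctr[1]=3

Answer: 3 3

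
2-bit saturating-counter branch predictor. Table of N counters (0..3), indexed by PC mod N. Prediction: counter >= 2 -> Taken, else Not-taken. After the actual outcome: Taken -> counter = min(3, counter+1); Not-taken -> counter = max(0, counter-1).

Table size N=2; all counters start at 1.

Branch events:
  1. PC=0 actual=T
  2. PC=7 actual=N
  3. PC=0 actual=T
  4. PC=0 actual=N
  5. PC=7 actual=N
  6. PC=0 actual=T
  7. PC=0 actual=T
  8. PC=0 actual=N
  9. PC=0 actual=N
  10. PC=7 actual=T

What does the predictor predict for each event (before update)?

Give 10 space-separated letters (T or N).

Answer: N N T T N T T T T N

Derivation:
Ev 1: PC=0 idx=0 pred=N actual=T -> ctr[0]=2
Ev 2: PC=7 idx=1 pred=N actual=N -> ctr[1]=0
Ev 3: PC=0 idx=0 pred=T actual=T -> ctr[0]=3
Ev 4: PC=0 idx=0 pred=T actual=N -> ctr[0]=2
Ev 5: PC=7 idx=1 pred=N actual=N -> ctr[1]=0
Ev 6: PC=0 idx=0 pred=T actual=T -> ctr[0]=3
Ev 7: PC=0 idx=0 pred=T actual=T -> ctr[0]=3
Ev 8: PC=0 idx=0 pred=T actual=N -> ctr[0]=2
Ev 9: PC=0 idx=0 pred=T actual=N -> ctr[0]=1
Ev 10: PC=7 idx=1 pred=N actual=T -> ctr[1]=1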